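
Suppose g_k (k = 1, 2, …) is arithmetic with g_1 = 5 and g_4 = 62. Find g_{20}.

Common difference d = (62 - 5) / (4 - 1) = 19.
g_k = 5 + (k - 1)·19.
g_{20} = 5 + 19·19 = 366.

366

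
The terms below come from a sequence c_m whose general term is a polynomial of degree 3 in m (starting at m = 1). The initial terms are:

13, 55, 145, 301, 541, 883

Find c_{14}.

9451

1st diffs: 42, 90, 156, 240, 342.
2nd diffs: 48, 66, 84, 102.
3rd diffs: 18, 18, 18 (constant).
So c_m = 3m^3 + 6m^2 + 3m + 1.
Evaluating at m = 14 gives c_{14} = 9451.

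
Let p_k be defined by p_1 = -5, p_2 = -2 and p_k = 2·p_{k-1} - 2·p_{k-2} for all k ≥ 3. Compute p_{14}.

128

Step forward from the initial values:
p_3 = 6;  p_4 = 16;  p_5 = 20;  …;  p_{11} = 96;  p_{12} = 256;  p_{13} = 320;  p_{14} = 128.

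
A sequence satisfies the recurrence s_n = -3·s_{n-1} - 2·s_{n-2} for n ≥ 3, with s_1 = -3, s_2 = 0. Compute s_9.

762

Compute successive terms:
s_3 = 6, s_4 = -18, s_5 = 42, s_6 = -90, s_7 = 186, s_8 = -378, s_9 = 762.
(Characteristic roots are -1 and -2.)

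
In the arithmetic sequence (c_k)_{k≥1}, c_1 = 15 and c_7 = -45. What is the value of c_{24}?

Common difference d = (-45 - 15) / (7 - 1) = -10.
c_k = 15 + (k - 1)·(-10).
c_{24} = 15 + 23·(-10) = -215.

-215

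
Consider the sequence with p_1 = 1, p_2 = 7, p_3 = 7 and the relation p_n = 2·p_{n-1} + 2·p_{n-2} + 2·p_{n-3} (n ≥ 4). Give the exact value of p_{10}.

Step forward from the initial values:
p_4 = 30;  p_5 = 88;  p_6 = 250;  p_7 = 736;  p_8 = 2148;  p_9 = 6268;  p_{10} = 18304.

18304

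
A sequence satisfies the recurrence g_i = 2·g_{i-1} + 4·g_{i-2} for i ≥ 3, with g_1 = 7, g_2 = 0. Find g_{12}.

788480

Compute successive terms:
g_3 = 28; g_4 = 56; g_5 = 224; g_6 = 672; g_7 = 2240; g_8 = 7168; g_9 = 23296; g_{10} = 75264; g_{11} = 243712; g_{12} = 788480.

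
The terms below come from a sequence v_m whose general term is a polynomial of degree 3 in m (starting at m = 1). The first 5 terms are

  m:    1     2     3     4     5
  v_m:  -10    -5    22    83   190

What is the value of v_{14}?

5203

1st diffs: 5, 27, 61, 107.
2nd diffs: 22, 34, 46.
3rd diffs: 12, 12 (constant).
Newton forward-difference form: v_m = -10 + 5·C(m-1,1) + 22·C(m-1,2) + 12·C(m-1,3).
At m = 14: m-1 = 13, so v_{14} = -10 + 65 + 1716 + 3432 = 5203.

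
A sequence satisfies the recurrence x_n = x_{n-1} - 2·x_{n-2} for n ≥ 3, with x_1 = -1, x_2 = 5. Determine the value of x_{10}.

-91

x_3 = 7  x_4 = -3  x_5 = -17  x_6 = -11  x_7 = 23  x_8 = 45  x_9 = -1  x_{10} = -91.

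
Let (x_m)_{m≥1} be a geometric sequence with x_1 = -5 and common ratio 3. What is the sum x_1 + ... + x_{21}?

-26150883005

x_m = (-5)·3^(m-1).
S = (-5)·(3^21 - 1)/(3 - 1) = (-5)·(10460353203 - 1)/(2) = -26150883005.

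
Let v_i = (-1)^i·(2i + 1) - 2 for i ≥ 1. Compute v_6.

11

(-1)^6 = 1; 2i + 1 at i=6 is 13; so v_6 = 11.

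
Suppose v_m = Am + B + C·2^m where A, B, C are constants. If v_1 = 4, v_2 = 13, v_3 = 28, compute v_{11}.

6172

Write the equations: A + B + 2C = 4; 2A + B + 4C = 13; 3A + B + 8C = 28.
Subtracting the first from the second: A + 2C = 9.
Subtracting the second from the third: A + 4C = 15.
Solving: C = 3, A = 3, then B = -5.
So v_m = 3·m + (-5) + 3·2^m; at m=11 this is 6172.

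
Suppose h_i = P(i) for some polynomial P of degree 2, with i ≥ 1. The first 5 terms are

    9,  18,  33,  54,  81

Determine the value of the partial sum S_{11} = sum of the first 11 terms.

1584

1st diffs: 9, 15, 21, 27.
2nd diffs: 6, 6, 6 (constant).
Newton forward-difference form: h_i = 9 + 9·C(i-1,1) + 6·C(i-1,2).
Continuing: …, 114, 153, 198, 249, …, h_{11} = 369.
Summing i = 1..11 (11 terms) gives 1584.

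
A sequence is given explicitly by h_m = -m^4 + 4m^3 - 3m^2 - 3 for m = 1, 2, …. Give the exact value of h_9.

h_9 = -1·9^4 + 4·9^3 - 3·9^2 - 3 = -3891.

-3891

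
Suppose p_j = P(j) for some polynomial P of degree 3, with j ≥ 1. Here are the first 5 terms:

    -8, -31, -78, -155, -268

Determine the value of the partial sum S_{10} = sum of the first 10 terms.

-5255

1st diffs: -23, -47, -77, -113.
2nd diffs: -24, -30, -36.
3rd diffs: -6, -6 (constant).
Newton forward-difference form: p_j = -8 + (-23)·C(j-1,1) + (-24)·C(j-1,2) + (-6)·C(j-1,3).
Continuing: …, -423, -626, -883, -1200, …, p_{10} = -1583.
Summing j = 1..10 (10 terms) gives -5255.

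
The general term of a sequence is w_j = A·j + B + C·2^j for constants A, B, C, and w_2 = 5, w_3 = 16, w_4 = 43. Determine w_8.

Plug in j = 2, 3, 4: 2A + B + 4C = 5; 3A + B + 8C = 16; 4A + B + 16C = 43.
Subtracting the first from the second: A + 4C = 11.
Subtracting the second from the third: A + 8C = 27.
Solving: C = 4, A = -5, then B = -1.
Hence w_8 = -5·8 + (-1) + 4·256 = 983.

983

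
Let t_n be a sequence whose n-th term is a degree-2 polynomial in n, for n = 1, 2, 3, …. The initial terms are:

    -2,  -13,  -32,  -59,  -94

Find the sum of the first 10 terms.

1st diffs: -11, -19, -27, -35.
2nd diffs: -8, -8, -8 (constant).
Newton forward-difference form: t_n = -2 + (-11)·C(n-1,1) + (-8)·C(n-1,2).
Continuing: …, -137, -188, -247, -314, …, t_{10} = -389.
Summing n = 1..10 (10 terms) gives -1475.

-1475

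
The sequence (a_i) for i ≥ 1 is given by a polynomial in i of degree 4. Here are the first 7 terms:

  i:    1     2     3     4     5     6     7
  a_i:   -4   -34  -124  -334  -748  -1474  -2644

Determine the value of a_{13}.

1st diffs: -30, -90, -210, -414, -726, -1170.
2nd diffs: -60, -120, -204, -312, -444.
3rd diffs: -60, -84, -108, -132.
4th diffs: -24, -24, -24 (constant).
Newton forward-difference form: a_i = -4 + (-30)·C(i-1,1) + (-60)·C(i-1,2) + (-60)·C(i-1,3) + (-24)·C(i-1,4).
At i = 13: i-1 = 12, so a_{13} = -4 - 360 - 3960 - 13200 - 11880 = -29404.

-29404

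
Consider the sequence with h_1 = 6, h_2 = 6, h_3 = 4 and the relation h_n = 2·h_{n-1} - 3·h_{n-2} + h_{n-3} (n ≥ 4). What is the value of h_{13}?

h_4 = -4; h_5 = -14; h_6 = -12; h_7 = 14; h_8 = 50; h_9 = 46; h_{10} = -44; h_{11} = -176; h_{12} = -174; h_{13} = 136.

136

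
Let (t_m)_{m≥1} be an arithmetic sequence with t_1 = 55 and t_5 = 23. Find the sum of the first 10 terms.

Common difference d = (23 - 55) / (5 - 1) = -8.
t_m = 55 + (m - 1)·(-8).
t_{10} = -17; S = 10·(55 + (-17))/2 = 190.

190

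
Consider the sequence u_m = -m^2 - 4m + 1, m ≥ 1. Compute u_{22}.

u_{22} = -1·22^2 - 4·22 + 1 = -571.

-571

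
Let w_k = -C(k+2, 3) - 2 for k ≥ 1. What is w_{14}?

C(16, 3) = 560, so w_{14} = -562.

-562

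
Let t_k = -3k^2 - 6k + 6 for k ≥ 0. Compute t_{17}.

-963

t_{17} = -3·17^2 - 6·17 + 6 = -963.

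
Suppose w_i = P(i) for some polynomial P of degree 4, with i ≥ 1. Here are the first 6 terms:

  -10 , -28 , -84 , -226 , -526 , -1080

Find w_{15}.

-45216

1st diffs: -18, -56, -142, -300, -554.
2nd diffs: -38, -86, -158, -254.
3rd diffs: -48, -72, -96.
4th diffs: -24, -24 (constant).
Newton forward-difference form: w_i = -10 + (-18)·C(i-1,1) + (-38)·C(i-1,2) + (-48)·C(i-1,3) + (-24)·C(i-1,4).
At i = 15: i-1 = 14, so w_{15} = -10 - 252 - 3458 - 17472 - 24024 = -45216.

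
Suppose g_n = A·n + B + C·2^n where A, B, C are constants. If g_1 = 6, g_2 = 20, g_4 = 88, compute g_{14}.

81968

Plug in n = 1, 2, 4: A + B + 2C = 6; 2A + B + 4C = 20; 4A + B + 16C = 88.
Subtracting the first from the second: A + 2C = 14.
Subtracting the second from the third: 2A + 12C = 68.
Solving: C = 5, A = 4, then B = -8.
Therefore g_{14} = 56 + (-8) + 5·16384 = 81968.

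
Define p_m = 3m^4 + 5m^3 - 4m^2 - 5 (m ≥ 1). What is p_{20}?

518395

p_{20} = 3·20^4 + 5·20^3 - 4·20^2 - 5 = 518395.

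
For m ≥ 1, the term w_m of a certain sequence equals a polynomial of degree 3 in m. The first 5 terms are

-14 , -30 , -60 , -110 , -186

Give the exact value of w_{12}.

1st diffs: -16, -30, -50, -76.
2nd diffs: -14, -20, -26.
3rd diffs: -6, -6 (constant).
Newton forward-difference form: w_m = -14 + (-16)·C(m-1,1) + (-14)·C(m-1,2) + (-6)·C(m-1,3).
At m = 12: m-1 = 11, so w_{12} = -14 - 176 - 770 - 990 = -1950.

-1950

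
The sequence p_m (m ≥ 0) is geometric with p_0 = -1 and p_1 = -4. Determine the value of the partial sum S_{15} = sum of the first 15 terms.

Common ratio r = 4.
p_m = (-1)·4^(m-0).
S = (-1)·(4^15 - 1)/(4 - 1) = (-1)·(1073741824 - 1)/(3) = -357913941.

-357913941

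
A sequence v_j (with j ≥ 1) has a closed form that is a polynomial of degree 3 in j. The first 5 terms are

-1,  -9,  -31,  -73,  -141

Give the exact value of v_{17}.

-5169

1st diffs: -8, -22, -42, -68.
2nd diffs: -14, -20, -26.
3rd diffs: -6, -6 (constant).
So v_j = -j^3 - j^2 + 2j - 1.
Evaluating at j = 17 gives v_{17} = -5169.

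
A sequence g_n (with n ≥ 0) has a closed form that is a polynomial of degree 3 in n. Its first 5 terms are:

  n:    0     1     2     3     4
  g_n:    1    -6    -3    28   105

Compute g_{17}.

1st diffs: -7, 3, 31, 77.
2nd diffs: 10, 28, 46.
3rd diffs: 18, 18 (constant).
Newton forward-difference form: g_n = 1 + (-7)·C(n,1) + 10·C(n,2) + 18·C(n,3).
At n = 17: n = 17, so g_{17} = 1 - 119 + 1360 + 12240 = 13482.

13482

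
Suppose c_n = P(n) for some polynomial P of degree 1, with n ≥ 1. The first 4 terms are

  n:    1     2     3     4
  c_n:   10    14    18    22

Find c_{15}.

66

1st diffs: 4, 4, 4 (constant).
So c_n = 4n + 6.
Evaluating at n = 15 gives c_{15} = 66.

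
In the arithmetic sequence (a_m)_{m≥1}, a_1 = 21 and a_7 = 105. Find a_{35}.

497

Common difference d = (105 - 21) / (7 - 1) = 14.
a_m = 21 + (m - 1)·14.
a_{35} = 21 + 34·14 = 497.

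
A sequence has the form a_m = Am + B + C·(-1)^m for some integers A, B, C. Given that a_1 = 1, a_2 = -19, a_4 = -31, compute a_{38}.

Plug in m = 1, 2, 4: A + B - C = 1; 2A + B + C = -19; 4A + B + C = -31.
Subtracting the first from the second: A + 2C = -20.
Subtracting the second from the third: 2A = -12.
Solving: C = -7, A = -6, then B = 0.
Therefore a_{38} = -228 + 0 + (-7)·1 = -235.

-235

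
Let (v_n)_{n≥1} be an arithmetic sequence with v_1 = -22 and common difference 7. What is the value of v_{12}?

55

v_n = -22 + (n - 1)·7.
v_{12} = -22 + 11·7 = 55.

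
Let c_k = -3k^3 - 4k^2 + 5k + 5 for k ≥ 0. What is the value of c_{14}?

c_{14} = -3·14^3 - 4·14^2 + 5·14 + 5 = -8941.

-8941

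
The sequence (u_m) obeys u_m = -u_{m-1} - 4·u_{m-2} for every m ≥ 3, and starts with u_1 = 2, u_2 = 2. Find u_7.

Compute successive terms:
u_3 = -10  u_4 = 2  u_5 = 38  u_6 = -46  u_7 = -106.

-106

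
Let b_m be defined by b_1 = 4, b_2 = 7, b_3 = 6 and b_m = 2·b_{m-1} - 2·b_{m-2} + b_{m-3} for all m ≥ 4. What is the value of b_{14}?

Applying the relation repeatedly:
b_4 = 2;  b_5 = -1;  b_6 = 0;  …;  b_{11} = -1;  b_{12} = 0;  b_{13} = 4;  b_{14} = 7.

7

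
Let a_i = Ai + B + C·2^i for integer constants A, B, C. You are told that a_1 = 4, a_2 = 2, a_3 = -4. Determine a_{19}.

At i = 1, 2, 3: A + B + 2C = 4; 2A + B + 4C = 2; 3A + B + 8C = -4.
Subtracting the first from the second: A + 2C = -2.
Subtracting the second from the third: A + 4C = -6.
Solving: C = -2, A = 2, then B = 6.
Hence a_{19} = 2·19 + 6 + (-2)·524288 = -1048532.

-1048532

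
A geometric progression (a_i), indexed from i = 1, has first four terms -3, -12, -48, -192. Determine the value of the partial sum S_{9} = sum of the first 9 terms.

Common ratio r = 4.
a_i = (-3)·4^(i-1).
S = (-3)·(4^9 - 1)/(4 - 1) = (-3)·(262144 - 1)/(3) = -262143.

-262143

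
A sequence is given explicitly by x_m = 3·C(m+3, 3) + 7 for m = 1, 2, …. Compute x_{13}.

1687

C(16, 3) = 560, so x_{13} = 1687.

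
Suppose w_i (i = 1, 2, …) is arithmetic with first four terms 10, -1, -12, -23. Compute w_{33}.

-342

Common difference d = -11.
w_i = 10 + (i - 1)·(-11).
w_{33} = 10 + 32·(-11) = -342.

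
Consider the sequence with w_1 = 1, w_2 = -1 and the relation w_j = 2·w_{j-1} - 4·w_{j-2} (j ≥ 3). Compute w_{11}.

Step forward from the initial values:
w_3 = -6  w_4 = -8  w_5 = 8  w_6 = 48  w_7 = 64  w_8 = -64  w_9 = -384  w_{10} = -512  w_{11} = 512.

512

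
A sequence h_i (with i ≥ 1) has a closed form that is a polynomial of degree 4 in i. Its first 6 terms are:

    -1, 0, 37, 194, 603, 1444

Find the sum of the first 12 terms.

1st diffs: 1, 37, 157, 409, 841.
2nd diffs: 36, 120, 252, 432.
3rd diffs: 84, 132, 180.
4th diffs: 48, 48 (constant).
Newton forward-difference form: h_i = -1 + 1·C(i-1,1) + 36·C(i-1,2) + 84·C(i-1,3) + 48·C(i-1,4).
Continuing: …, 2945, 5382, 9079, 14408, …, h_{12} = 31690.
Summing i = 1..12 (12 terms) gives 87570.

87570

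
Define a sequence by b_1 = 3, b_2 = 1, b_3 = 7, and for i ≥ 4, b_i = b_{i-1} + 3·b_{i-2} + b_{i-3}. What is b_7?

199

b_4 = 13, b_5 = 35, b_6 = 81, b_7 = 199.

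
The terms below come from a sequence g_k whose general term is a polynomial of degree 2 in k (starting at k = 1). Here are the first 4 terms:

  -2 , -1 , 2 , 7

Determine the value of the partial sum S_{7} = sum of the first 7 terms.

77

1st diffs: 1, 3, 5.
2nd diffs: 2, 2 (constant).
So g_k = k^2 - 2k - 1.
Continuing: 14, 23, 34.
Summing k = 1..7 (7 terms) gives 77.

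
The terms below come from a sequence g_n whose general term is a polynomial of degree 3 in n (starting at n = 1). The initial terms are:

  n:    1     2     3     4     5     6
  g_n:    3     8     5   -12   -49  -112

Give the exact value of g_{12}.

-1372

1st diffs: 5, -3, -17, -37, -63.
2nd diffs: -8, -14, -20, -26.
3rd diffs: -6, -6, -6 (constant).
So g_n = -n^3 + 2n^2 + 6n - 4.
Evaluating at n = 12 gives g_{12} = -1372.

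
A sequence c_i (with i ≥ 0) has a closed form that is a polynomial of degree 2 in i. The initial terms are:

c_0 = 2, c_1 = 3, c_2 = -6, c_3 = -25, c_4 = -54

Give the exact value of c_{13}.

-765

1st diffs: 1, -9, -19, -29.
2nd diffs: -10, -10, -10 (constant).
Newton forward-difference form: c_i = 2 + 1·C(i,1) + (-10)·C(i,2).
At i = 13: i = 13, so c_{13} = 2 + 13 - 780 = -765.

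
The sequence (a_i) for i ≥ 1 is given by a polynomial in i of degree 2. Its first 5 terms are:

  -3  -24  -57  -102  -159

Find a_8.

-402

1st diffs: -21, -33, -45, -57.
2nd diffs: -12, -12, -12 (constant).
Newton forward-difference form: a_i = -3 + (-21)·C(i-1,1) + (-12)·C(i-1,2).
At i = 8: i-1 = 7, so a_8 = -3 - 147 - 252 = -402.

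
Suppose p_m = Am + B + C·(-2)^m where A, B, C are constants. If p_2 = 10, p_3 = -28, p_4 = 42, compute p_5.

-104

Plug in m = 2, 3, 4: 2A + B + 4C = 10; 3A + B - 8C = -28; 4A + B + 16C = 42.
Subtracting the first from the second: A - 12C = -38.
Subtracting the second from the third: A + 24C = 70.
Solving: C = 3, A = -2, then B = 2.
Hence p_5 = -2·5 + 2 + 3·(-32) = -104.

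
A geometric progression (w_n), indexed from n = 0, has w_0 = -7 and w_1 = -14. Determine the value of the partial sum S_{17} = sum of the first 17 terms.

-917497

Common ratio r = 2.
w_n = (-7)·2^(n-0).
S = (-7)·(2^17 - 1)/(2 - 1) = (-7)·(131072 - 1)/(1) = -917497.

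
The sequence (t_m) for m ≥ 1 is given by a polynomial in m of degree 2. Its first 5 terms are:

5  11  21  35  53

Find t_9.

165

1st diffs: 6, 10, 14, 18.
2nd diffs: 4, 4, 4 (constant).
Newton forward-difference form: t_m = 5 + 6·C(m-1,1) + 4·C(m-1,2).
At m = 9: m-1 = 8, so t_9 = 5 + 48 + 112 = 165.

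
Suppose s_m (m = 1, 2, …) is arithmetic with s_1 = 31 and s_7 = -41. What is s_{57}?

Common difference d = (-41 - 31) / (7 - 1) = -12.
s_m = 31 + (m - 1)·(-12).
s_{57} = 31 + 56·(-12) = -641.

-641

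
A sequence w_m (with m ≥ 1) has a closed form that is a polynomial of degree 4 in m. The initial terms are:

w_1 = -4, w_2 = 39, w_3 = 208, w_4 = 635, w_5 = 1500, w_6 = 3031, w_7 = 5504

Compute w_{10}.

1st diffs: 43, 169, 427, 865, 1531, 2473.
2nd diffs: 126, 258, 438, 666, 942.
3rd diffs: 132, 180, 228, 276.
4th diffs: 48, 48, 48 (constant).
So w_m = 2m^4 + 2m^3 + m^2 - 4m - 5.
Evaluating at m = 10 gives w_{10} = 22055.

22055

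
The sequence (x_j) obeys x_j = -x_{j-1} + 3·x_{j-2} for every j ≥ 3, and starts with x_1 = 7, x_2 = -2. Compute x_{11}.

Step forward from the initial values:
x_3 = 23  x_4 = -29  x_5 = 98  x_6 = -185  x_7 = 479  x_8 = -1034  x_9 = 2471  x_{10} = -5573  x_{11} = 12986.

12986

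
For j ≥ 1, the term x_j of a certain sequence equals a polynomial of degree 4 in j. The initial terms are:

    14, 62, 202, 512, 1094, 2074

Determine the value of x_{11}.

19034

1st diffs: 48, 140, 310, 582, 980.
2nd diffs: 92, 170, 272, 398.
3rd diffs: 78, 102, 126.
4th diffs: 24, 24 (constant).
So x_j = j^4 + 3j^3 + 3j^2 + 3j + 4.
Evaluating at j = 11 gives x_{11} = 19034.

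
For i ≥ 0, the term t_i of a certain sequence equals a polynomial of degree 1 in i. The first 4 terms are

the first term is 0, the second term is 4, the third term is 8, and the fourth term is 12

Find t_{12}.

48

1st diffs: 4, 4, 4 (constant).
So t_i = 4i.
Evaluating at i = 12 gives t_{12} = 48.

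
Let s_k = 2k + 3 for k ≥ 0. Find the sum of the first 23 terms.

575

Over k = 0..22: Σk = 253.
Total = (2)·253 + (3)·23 = 575.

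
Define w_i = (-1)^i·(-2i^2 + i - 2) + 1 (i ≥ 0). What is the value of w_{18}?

(-1)^18 = 1; -2i^2 + i - 2 at i=18 is -632; so w_{18} = -631.

-631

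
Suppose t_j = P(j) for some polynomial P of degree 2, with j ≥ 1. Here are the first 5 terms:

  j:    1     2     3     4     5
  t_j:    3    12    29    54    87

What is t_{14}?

744

1st diffs: 9, 17, 25, 33.
2nd diffs: 8, 8, 8 (constant).
Newton forward-difference form: t_j = 3 + 9·C(j-1,1) + 8·C(j-1,2).
At j = 14: j-1 = 13, so t_{14} = 3 + 117 + 624 = 744.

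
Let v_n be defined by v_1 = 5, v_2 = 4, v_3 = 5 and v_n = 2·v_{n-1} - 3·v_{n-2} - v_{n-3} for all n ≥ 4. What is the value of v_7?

6

v_4 = -7  v_5 = -33  v_6 = -50  v_7 = 6.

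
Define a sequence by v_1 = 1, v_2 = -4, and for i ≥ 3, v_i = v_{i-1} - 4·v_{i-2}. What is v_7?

-152

Applying the relation repeatedly:
v_3 = -8  v_4 = 8  v_5 = 40  v_6 = 8  v_7 = -152.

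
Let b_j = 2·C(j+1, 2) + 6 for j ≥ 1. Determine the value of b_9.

C(10, 2) = 45, so b_9 = 96.

96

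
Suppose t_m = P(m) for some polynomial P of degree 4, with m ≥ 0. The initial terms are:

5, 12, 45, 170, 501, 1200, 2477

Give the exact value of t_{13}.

55320

1st diffs: 7, 33, 125, 331, 699, 1277.
2nd diffs: 26, 92, 206, 368, 578.
3rd diffs: 66, 114, 162, 210.
4th diffs: 48, 48, 48 (constant).
Newton forward-difference form: t_m = 5 + 7·C(m,1) + 26·C(m,2) + 66·C(m,3) + 48·C(m,4).
At m = 13: m = 13, so t_{13} = 5 + 91 + 2028 + 18876 + 34320 = 55320.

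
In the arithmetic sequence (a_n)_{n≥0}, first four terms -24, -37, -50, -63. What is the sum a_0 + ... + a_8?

-684

Common difference d = -13.
a_n = -24 + (n - 0)·(-13).
a_8 = -128; S = 9·(-24 + (-128))/2 = -684.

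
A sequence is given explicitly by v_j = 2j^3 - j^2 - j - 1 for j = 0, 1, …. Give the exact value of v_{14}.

v_{14} = 2·14^3 - 1·14^2 - 1·14 - 1 = 5277.

5277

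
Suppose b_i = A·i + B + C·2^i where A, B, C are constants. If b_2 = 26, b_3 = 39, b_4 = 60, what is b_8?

560

Plug in i = 2, 3, 4: 2A + B + 4C = 26; 3A + B + 8C = 39; 4A + B + 16C = 60.
Subtracting the first from the second: A + 4C = 13.
Subtracting the second from the third: A + 8C = 21.
Solving: C = 2, A = 5, then B = 8.
So b_i = 5·i + 8 + 2·2^i; at i=8 this is 560.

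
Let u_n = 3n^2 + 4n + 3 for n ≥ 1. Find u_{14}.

647

u_{14} = 3·14^2 + 4·14 + 3 = 647.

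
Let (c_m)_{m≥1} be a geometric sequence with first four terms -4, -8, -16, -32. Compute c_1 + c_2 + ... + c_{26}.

-268435452

Common ratio r = 2.
c_m = (-4)·2^(m-1).
S = (-4)·(2^26 - 1)/(2 - 1) = (-4)·(67108864 - 1)/(1) = -268435452.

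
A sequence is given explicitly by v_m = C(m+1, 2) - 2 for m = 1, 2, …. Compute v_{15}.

118

C(16, 2) = 120, so v_{15} = 118.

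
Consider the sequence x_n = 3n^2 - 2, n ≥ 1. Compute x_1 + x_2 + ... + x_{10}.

Over n = 1..10: Σn = 55, Σn² = 385.
Total = (3)·385 + (-2)·10 = 1135.

1135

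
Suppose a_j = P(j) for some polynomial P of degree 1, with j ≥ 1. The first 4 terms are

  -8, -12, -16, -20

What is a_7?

1st diffs: -4, -4, -4 (constant).
So a_j = -4j - 4.
Evaluating at j = 7 gives a_7 = -32.

-32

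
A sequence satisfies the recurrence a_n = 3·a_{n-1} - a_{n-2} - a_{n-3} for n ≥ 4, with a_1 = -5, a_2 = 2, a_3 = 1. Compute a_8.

Step forward from the initial values:
a_4 = 6  a_5 = 15  a_6 = 38  a_7 = 93  a_8 = 226.

226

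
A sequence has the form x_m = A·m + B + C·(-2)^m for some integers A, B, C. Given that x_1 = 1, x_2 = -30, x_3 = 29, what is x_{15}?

163817

Write the equations: A + B - 2C = 1; 2A + B + 4C = -30; 3A + B - 8C = 29.
Subtracting the first from the second: A + 6C = -31.
Subtracting the second from the third: A - 12C = 59.
Solving: C = -5, A = -1, then B = -8.
So x_m = -1·m + (-8) + (-5)·(-2)^m; at m=15 this is 163817.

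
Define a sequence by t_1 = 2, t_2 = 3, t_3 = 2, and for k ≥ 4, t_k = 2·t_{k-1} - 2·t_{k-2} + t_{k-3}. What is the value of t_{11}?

-1

t_4 = 0;  t_5 = -1;  t_6 = 0;  t_7 = 2;  t_8 = 3;  t_9 = 2;  t_{10} = 0;  t_{11} = -1.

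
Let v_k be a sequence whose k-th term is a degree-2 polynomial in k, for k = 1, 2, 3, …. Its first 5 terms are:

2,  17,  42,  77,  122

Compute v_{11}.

602

1st diffs: 15, 25, 35, 45.
2nd diffs: 10, 10, 10 (constant).
Newton forward-difference form: v_k = 2 + 15·C(k-1,1) + 10·C(k-1,2).
At k = 11: k-1 = 10, so v_{11} = 2 + 150 + 450 = 602.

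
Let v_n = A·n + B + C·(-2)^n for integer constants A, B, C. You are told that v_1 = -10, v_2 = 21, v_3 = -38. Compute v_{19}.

Write the equations: A + B - 2C = -10; 2A + B + 4C = 21; 3A + B - 8C = -38.
Subtracting the first from the second: A + 6C = 31.
Subtracting the second from the third: A - 12C = -59.
Solving: C = 5, A = 1, then B = -1.
So v_n = 1·n + (-1) + 5·(-2)^n; at n=19 this is -2621422.

-2621422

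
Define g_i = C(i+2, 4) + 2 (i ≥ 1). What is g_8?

212

C(10, 4) = 210, so g_8 = 212.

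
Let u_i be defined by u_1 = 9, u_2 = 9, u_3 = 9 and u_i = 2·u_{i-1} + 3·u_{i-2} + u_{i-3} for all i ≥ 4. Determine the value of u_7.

1404

u_4 = 54, u_5 = 144, u_6 = 459, u_7 = 1404.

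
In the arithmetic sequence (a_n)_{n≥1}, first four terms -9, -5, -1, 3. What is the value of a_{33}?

Common difference d = 4.
a_n = -9 + (n - 1)·4.
a_{33} = -9 + 32·4 = 119.

119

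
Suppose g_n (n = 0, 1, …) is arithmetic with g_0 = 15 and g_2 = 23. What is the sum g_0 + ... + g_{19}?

1060

Common difference d = (23 - 15) / (2 - 0) = 4.
g_n = 15 + (n - 0)·4.
g_{19} = 91; S = 20·(15 + 91)/2 = 1060.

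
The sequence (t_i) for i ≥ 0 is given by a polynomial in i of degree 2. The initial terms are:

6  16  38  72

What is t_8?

1st diffs: 10, 22, 34.
2nd diffs: 12, 12 (constant).
Newton forward-difference form: t_i = 6 + 10·C(i,1) + 12·C(i,2).
At i = 8: i = 8, so t_8 = 6 + 80 + 336 = 422.

422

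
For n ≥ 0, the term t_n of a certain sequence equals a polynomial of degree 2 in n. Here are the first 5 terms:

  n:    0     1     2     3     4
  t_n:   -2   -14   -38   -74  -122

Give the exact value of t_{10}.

-662

1st diffs: -12, -24, -36, -48.
2nd diffs: -12, -12, -12 (constant).
Newton forward-difference form: t_n = -2 + (-12)·C(n,1) + (-12)·C(n,2).
At n = 10: n = 10, so t_{10} = -2 - 120 - 540 = -662.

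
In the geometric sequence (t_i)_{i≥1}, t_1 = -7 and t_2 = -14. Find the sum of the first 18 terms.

-1835001

Common ratio r = 2.
t_i = (-7)·2^(i-1).
S = (-7)·(2^18 - 1)/(2 - 1) = (-7)·(262144 - 1)/(1) = -1835001.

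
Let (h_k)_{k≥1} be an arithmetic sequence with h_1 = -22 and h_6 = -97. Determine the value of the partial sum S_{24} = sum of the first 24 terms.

Common difference d = (-97 - (-22)) / (6 - 1) = -15.
h_k = -22 + (k - 1)·(-15).
h_{24} = -367; S = 24·(-22 + (-367))/2 = -4668.

-4668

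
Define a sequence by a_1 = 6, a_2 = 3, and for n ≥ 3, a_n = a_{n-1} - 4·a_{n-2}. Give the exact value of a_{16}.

Applying the relation repeatedly:
a_3 = -21, a_4 = -33, a_5 = 51, …, a_{13} = -24429, a_{14} = -7017, a_{15} = 90699, a_{16} = 118767.

118767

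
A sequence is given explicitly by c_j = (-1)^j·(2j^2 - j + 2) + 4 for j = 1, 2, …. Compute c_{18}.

(-1)^18 = 1; 2j^2 - j + 2 at j=18 is 632; so c_{18} = 636.

636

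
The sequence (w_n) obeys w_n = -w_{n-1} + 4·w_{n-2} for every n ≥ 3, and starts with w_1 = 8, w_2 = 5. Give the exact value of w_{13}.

146323

w_3 = 27; w_4 = -7; w_5 = 115; …; w_{10} = -8287; w_{11} = 22635; w_{12} = -55783; w_{13} = 146323.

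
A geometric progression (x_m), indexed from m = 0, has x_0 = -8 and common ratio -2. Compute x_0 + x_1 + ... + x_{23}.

x_m = (-8)·(-2)^(m-0).
S = (-8)·((-2)^24 - 1)/(-2 - 1) = (-8)·(16777216 - 1)/(-3) = 44739240.

44739240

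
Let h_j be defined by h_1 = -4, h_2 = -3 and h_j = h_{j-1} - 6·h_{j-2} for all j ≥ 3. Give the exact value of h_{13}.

157881

Applying the relation repeatedly:
h_3 = 21; h_4 = 39; h_5 = -87; …; h_{10} = -11841; h_{11} = -17367; h_{12} = 53679; h_{13} = 157881.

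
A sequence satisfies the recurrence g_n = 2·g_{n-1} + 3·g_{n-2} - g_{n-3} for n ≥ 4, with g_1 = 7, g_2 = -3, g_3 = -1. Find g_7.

g_4 = -18  g_5 = -36  g_6 = -125  g_7 = -340.

-340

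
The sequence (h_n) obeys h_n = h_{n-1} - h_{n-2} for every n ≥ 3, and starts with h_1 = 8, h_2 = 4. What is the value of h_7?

8

h_3 = -4, h_4 = -8, h_5 = -4, h_6 = 4, h_7 = 8.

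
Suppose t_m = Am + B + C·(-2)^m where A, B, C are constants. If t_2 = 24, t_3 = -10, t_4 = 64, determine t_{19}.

The three given values yield: 2A + B + 4C = 24; 3A + B - 8C = -10; 4A + B + 16C = 64.
Subtracting the first from the second: A - 12C = -34.
Subtracting the second from the third: A + 24C = 74.
Solving: C = 3, A = 2, then B = 8.
Therefore t_{19} = 38 + 8 + 3·(-524288) = -1572818.

-1572818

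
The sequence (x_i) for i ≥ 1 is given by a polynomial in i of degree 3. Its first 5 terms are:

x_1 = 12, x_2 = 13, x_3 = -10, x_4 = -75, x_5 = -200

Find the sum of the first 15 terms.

1st diffs: 1, -23, -65, -125.
2nd diffs: -24, -42, -60.
3rd diffs: -18, -18 (constant).
So x_i = -3i^3 + 6i^2 + 4i + 5.
Continuing: …, -403, -702, -1115, -1660, …, x_{15} = -8710.
Summing i = 1..15 (15 terms) gives -35205.

-35205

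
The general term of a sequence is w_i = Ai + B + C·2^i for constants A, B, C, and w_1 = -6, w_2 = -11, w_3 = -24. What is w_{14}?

At i = 1, 2, 3: A + B + 2C = -6; 2A + B + 4C = -11; 3A + B + 8C = -24.
Subtracting the first from the second: A + 2C = -5.
Subtracting the second from the third: A + 4C = -13.
Solving: C = -4, A = 3, then B = -1.
Therefore w_{14} = 42 + (-1) + (-4)·16384 = -65495.

-65495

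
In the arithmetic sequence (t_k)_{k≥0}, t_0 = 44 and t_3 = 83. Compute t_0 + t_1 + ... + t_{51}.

19526

Common difference d = (83 - 44) / (3 - 0) = 13.
t_k = 44 + (k - 0)·13.
t_{51} = 707; S = 52·(44 + 707)/2 = 19526.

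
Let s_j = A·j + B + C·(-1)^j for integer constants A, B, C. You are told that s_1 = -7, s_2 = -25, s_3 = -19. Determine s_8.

-61

Write the equations: A + B - C = -7; 2A + B + C = -25; 3A + B - C = -19.
Subtracting the first from the second: A + 2C = -18.
Subtracting the second from the third: A - 2C = 6.
Solving: C = -6, A = -6, then B = -7.
Therefore s_8 = -48 + (-7) + (-6)·1 = -61.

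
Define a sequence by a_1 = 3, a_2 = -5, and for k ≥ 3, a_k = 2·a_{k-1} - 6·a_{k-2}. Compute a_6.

388

Step forward from the initial values:
a_3 = -28  a_4 = -26  a_5 = 116  a_6 = 388.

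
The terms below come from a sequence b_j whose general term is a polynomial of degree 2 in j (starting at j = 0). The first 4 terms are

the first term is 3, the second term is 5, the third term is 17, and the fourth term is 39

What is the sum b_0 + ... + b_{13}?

3864

1st diffs: 2, 12, 22.
2nd diffs: 10, 10 (constant).
So b_j = 5j^2 - 3j + 3.
Continuing: …, 71, 113, 165, 227, …, b_{13} = 809.
Summing j = 0..13 (14 terms) gives 3864.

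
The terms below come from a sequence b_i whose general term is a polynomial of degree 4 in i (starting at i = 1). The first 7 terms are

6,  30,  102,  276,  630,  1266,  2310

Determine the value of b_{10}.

1st diffs: 24, 72, 174, 354, 636, 1044.
2nd diffs: 48, 102, 180, 282, 408.
3rd diffs: 54, 78, 102, 126.
4th diffs: 24, 24, 24 (constant).
Newton forward-difference form: b_i = 6 + 24·C(i-1,1) + 48·C(i-1,2) + 54·C(i-1,3) + 24·C(i-1,4).
At i = 10: i-1 = 9, so b_{10} = 6 + 216 + 1728 + 4536 + 3024 = 9510.

9510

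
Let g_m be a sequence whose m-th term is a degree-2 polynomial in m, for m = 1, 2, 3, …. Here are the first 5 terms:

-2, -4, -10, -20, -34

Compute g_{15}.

1st diffs: -2, -6, -10, -14.
2nd diffs: -4, -4, -4 (constant).
So g_m = -2m^2 + 4m - 4.
Evaluating at m = 15 gives g_{15} = -394.

-394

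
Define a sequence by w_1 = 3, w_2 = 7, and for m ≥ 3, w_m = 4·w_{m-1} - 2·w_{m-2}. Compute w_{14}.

15877568

Compute successive terms:
w_3 = 22; w_4 = 74; w_5 = 252; …; w_{11} = 398944; w_{12} = 1362080; w_{13} = 4650432; w_{14} = 15877568.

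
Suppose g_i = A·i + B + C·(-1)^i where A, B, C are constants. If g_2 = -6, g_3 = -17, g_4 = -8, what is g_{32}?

At i = 2, 3, 4: 2A + B + C = -6; 3A + B - C = -17; 4A + B + C = -8.
Subtracting the first from the second: A - 2C = -11.
Subtracting the second from the third: A + 2C = 9.
Solving: C = 5, A = -1, then B = -9.
Hence g_{32} = -1·32 + (-9) + 5·1 = -36.

-36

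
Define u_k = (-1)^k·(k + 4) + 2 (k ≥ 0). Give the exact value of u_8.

(-1)^8 = 1; k + 4 at k=8 is 12; so u_8 = 14.

14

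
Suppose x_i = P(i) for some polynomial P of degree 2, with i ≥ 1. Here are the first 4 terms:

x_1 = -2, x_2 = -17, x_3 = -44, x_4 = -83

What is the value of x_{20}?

1st diffs: -15, -27, -39.
2nd diffs: -12, -12 (constant).
Newton forward-difference form: x_i = -2 + (-15)·C(i-1,1) + (-12)·C(i-1,2).
At i = 20: i-1 = 19, so x_{20} = -2 - 285 - 2052 = -2339.

-2339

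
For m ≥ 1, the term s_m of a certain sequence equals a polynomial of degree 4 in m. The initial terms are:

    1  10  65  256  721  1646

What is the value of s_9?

9761

1st diffs: 9, 55, 191, 465, 925.
2nd diffs: 46, 136, 274, 460.
3rd diffs: 90, 138, 186.
4th diffs: 48, 48 (constant).
Newton forward-difference form: s_m = 1 + 9·C(m-1,1) + 46·C(m-1,2) + 90·C(m-1,3) + 48·C(m-1,4).
At m = 9: m-1 = 8, so s_9 = 1 + 72 + 1288 + 5040 + 3360 = 9761.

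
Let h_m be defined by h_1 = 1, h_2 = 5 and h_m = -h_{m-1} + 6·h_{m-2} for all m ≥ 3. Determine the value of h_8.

1517

Step forward from the initial values:
h_3 = 1  h_4 = 29  h_5 = -23  h_6 = 197  h_7 = -335  h_8 = 1517.
(Characteristic roots are 2 and -3.)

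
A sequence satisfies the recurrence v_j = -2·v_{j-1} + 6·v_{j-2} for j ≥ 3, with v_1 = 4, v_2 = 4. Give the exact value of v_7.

Applying the relation repeatedly:
v_3 = 16; v_4 = -8; v_5 = 112; v_6 = -272; v_7 = 1216.

1216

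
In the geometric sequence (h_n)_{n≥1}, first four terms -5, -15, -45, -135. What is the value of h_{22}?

Common ratio r = 3.
h_n = (-5)·3^(n-1).
h_{22} = (-5)·3^21 = -52301766015.

-52301766015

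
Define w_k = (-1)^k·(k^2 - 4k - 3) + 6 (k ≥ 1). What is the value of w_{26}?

575

(-1)^26 = 1; k^2 - 4k - 3 at k=26 is 569; so w_{26} = 575.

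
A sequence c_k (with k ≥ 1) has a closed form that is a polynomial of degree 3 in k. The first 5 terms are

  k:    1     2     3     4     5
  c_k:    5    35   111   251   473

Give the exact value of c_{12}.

5835

1st diffs: 30, 76, 140, 222.
2nd diffs: 46, 64, 82.
3rd diffs: 18, 18 (constant).
Newton forward-difference form: c_k = 5 + 30·C(k-1,1) + 46·C(k-1,2) + 18·C(k-1,3).
At k = 12: k-1 = 11, so c_{12} = 5 + 330 + 2530 + 2970 = 5835.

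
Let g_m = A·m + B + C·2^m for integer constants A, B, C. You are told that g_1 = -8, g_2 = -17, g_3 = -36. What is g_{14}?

-81905

Write the equations: A + B + 2C = -8; 2A + B + 4C = -17; 3A + B + 8C = -36.
Subtracting the first from the second: A + 2C = -9.
Subtracting the second from the third: A + 4C = -19.
Solving: C = -5, A = 1, then B = 1.
Therefore g_{14} = 14 + 1 + (-5)·16384 = -81905.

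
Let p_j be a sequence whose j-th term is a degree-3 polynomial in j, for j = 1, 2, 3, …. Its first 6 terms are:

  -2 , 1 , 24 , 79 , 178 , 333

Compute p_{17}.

1st diffs: 3, 23, 55, 99, 155.
2nd diffs: 20, 32, 44, 56.
3rd diffs: 12, 12, 12 (constant).
So p_j = 2j^3 - 2j^2 - 5j + 3.
Evaluating at j = 17 gives p_{17} = 9166.

9166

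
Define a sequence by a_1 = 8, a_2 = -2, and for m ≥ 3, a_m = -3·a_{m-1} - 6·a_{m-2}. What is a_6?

Step forward from the initial values:
a_3 = -42  a_4 = 138  a_5 = -162  a_6 = -342.

-342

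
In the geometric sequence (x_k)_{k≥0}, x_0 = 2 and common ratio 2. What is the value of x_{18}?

524288

x_k = 2·2^(k-0).
x_{18} = 2·2^18 = 524288.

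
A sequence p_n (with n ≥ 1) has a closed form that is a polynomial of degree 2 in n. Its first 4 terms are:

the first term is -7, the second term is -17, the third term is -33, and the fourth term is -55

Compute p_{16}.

1st diffs: -10, -16, -22.
2nd diffs: -6, -6 (constant).
So p_n = -3n^2 - n - 3.
Evaluating at n = 16 gives p_{16} = -787.

-787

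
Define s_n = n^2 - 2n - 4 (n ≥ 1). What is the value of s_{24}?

s_{24} = 1·24^2 - 2·24 - 4 = 524.

524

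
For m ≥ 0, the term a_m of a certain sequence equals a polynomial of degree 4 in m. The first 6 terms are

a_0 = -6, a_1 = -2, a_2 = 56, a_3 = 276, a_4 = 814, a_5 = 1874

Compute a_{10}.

25504

1st diffs: 4, 58, 220, 538, 1060.
2nd diffs: 54, 162, 318, 522.
3rd diffs: 108, 156, 204.
4th diffs: 48, 48 (constant).
So a_m = 2m^4 + 6m^3 - 5m^2 + m - 6.
Evaluating at m = 10 gives a_{10} = 25504.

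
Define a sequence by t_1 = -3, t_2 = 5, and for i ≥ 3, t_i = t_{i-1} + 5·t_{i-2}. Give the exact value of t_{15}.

Iterate the recurrence:
t_3 = -10; t_4 = 15; t_5 = -35; …; t_{12} = -4760; t_{13} = -21435; t_{14} = -45235; t_{15} = -152410.

-152410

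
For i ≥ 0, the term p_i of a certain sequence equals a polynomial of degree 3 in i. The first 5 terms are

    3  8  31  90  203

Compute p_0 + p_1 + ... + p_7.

2432

1st diffs: 5, 23, 59, 113.
2nd diffs: 18, 36, 54.
3rd diffs: 18, 18 (constant).
Newton forward-difference form: p_i = 3 + 5·C(i,1) + 18·C(i,2) + 18·C(i,3).
Continuing: 388, 663, 1046.
Summing i = 0..7 (8 terms) gives 2432.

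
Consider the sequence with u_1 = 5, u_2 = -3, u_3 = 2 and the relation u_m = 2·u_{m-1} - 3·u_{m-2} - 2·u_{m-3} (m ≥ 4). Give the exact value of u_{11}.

550

Applying the relation repeatedly:
u_4 = 3;  u_5 = 6;  u_6 = -1;  u_7 = -26;  u_8 = -61;  u_9 = -42;  u_{10} = 151;  u_{11} = 550.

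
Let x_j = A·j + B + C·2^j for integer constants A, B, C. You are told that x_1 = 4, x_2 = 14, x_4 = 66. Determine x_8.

1034

Write the equations: A + B + 2C = 4; 2A + B + 4C = 14; 4A + B + 16C = 66.
Subtracting the first from the second: A + 2C = 10.
Subtracting the second from the third: 2A + 12C = 52.
Solving: C = 4, A = 2, then B = -6.
Therefore x_8 = 16 + (-6) + 4·256 = 1034.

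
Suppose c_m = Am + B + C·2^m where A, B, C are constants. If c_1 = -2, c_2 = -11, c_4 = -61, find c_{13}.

-32774

Write the equations: A + B + 2C = -2; 2A + B + 4C = -11; 4A + B + 16C = -61.
Subtracting the first from the second: A + 2C = -9.
Subtracting the second from the third: 2A + 12C = -50.
Solving: C = -4, A = -1, then B = 7.
Therefore c_{13} = -13 + 7 + (-4)·8192 = -32774.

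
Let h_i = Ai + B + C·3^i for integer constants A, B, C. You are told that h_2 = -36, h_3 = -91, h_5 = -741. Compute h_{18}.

Write the equations: 2A + B + 9C = -36; 3A + B + 27C = -91; 5A + B + 243C = -741.
Subtracting the first from the second: A + 18C = -55.
Subtracting the second from the third: 2A + 216C = -650.
Solving: C = -3, A = -1, then B = -7.
Hence h_{18} = -1·18 + (-7) + (-3)·387420489 = -1162261492.

-1162261492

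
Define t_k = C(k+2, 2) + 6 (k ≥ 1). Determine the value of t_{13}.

111

C(15, 2) = 105, so t_{13} = 111.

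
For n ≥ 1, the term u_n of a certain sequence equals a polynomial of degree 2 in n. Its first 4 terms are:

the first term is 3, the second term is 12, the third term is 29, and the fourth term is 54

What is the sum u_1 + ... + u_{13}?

3029

1st diffs: 9, 17, 25.
2nd diffs: 8, 8 (constant).
Newton forward-difference form: u_n = 3 + 9·C(n-1,1) + 8·C(n-1,2).
Continuing: …, 87, 128, 177, 234, …, u_{13} = 639.
Summing n = 1..13 (13 terms) gives 3029.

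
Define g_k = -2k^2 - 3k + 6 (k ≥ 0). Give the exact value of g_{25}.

-1319

g_{25} = -2·25^2 - 3·25 + 6 = -1319.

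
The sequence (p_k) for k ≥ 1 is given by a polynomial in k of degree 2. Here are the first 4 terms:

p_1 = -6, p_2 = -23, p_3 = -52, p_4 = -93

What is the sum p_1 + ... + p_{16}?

-8856

1st diffs: -17, -29, -41.
2nd diffs: -12, -12 (constant).
So p_k = -6k^2 + k - 1.
Continuing: …, -146, -211, -288, -377, …, p_{16} = -1521.
Summing k = 1..16 (16 terms) gives -8856.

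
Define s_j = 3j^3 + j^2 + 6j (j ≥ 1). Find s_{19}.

s_{19} = 3·19^3 + 1·19^2 + 6·19 = 21052.

21052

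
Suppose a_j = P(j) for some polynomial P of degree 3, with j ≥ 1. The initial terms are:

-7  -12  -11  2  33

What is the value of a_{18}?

1st diffs: -5, 1, 13, 31.
2nd diffs: 6, 12, 18.
3rd diffs: 6, 6 (constant).
So a_j = j^3 - 3j^2 - 3j - 2.
Evaluating at j = 18 gives a_{18} = 4804.

4804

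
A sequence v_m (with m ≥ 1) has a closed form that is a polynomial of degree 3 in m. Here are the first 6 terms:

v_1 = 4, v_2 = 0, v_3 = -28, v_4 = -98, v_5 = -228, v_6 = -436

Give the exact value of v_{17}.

-13020

1st diffs: -4, -28, -70, -130, -208.
2nd diffs: -24, -42, -60, -78.
3rd diffs: -18, -18, -18 (constant).
Newton forward-difference form: v_m = 4 + (-4)·C(m-1,1) + (-24)·C(m-1,2) + (-18)·C(m-1,3).
At m = 17: m-1 = 16, so v_{17} = 4 - 64 - 2880 - 10080 = -13020.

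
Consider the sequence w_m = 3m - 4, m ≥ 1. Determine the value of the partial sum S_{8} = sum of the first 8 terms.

76

Over m = 1..8: Σm = 36.
Total = (3)·36 + (-4)·8 = 76.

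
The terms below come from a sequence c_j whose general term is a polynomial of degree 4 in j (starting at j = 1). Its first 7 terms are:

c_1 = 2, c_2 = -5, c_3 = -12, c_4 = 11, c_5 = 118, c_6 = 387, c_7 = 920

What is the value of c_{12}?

12795

1st diffs: -7, -7, 23, 107, 269, 533.
2nd diffs: 0, 30, 84, 162, 264.
3rd diffs: 30, 54, 78, 102.
4th diffs: 24, 24, 24 (constant).
Newton forward-difference form: c_j = 2 + (-7)·C(j-1,1) + 30·C(j-1,3) + 24·C(j-1,4).
At j = 12: j-1 = 11, so c_{12} = 2 - 77 + 4950 + 7920 = 12795.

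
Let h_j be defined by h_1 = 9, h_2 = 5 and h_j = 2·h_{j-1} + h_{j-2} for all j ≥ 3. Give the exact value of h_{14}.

Step forward from the initial values:
h_3 = 19, h_4 = 43, h_5 = 105, …, h_{11} = 20755, h_{12} = 50107, h_{13} = 120969, h_{14} = 292045.

292045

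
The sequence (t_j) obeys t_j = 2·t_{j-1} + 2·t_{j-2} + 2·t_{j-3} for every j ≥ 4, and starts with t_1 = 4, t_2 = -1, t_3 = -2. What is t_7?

-8

Step forward from the initial values:
t_4 = 2;  t_5 = -2;  t_6 = -4;  t_7 = -8.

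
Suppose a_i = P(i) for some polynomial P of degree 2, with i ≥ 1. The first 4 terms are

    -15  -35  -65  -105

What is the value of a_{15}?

-1205

1st diffs: -20, -30, -40.
2nd diffs: -10, -10 (constant).
So a_i = -5i^2 - 5i - 5.
Evaluating at i = 15 gives a_{15} = -1205.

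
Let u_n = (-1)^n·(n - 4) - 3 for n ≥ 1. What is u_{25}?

(-1)^25 = -1; n - 4 at n=25 is 21; so u_{25} = -24.

-24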